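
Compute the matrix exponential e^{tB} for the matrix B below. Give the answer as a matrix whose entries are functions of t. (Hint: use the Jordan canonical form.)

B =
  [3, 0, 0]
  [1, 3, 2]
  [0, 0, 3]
e^{tB} =
  [exp(3*t), 0, 0]
  [t*exp(3*t), exp(3*t), 2*t*exp(3*t)]
  [0, 0, exp(3*t)]

Strategy: write B = P · J · P⁻¹ where J is a Jordan canonical form, so e^{tB} = P · e^{tJ} · P⁻¹, and e^{tJ} can be computed block-by-block.

B has Jordan form
J =
  [3, 1, 0]
  [0, 3, 0]
  [0, 0, 3]
(up to reordering of blocks).

Per-block formulas:
  For a 2×2 Jordan block J_2(3): exp(t · J_2(3)) = e^(3t)·(I + t·N), where N is the 2×2 nilpotent shift.
  For a 1×1 block at λ = 3: exp(t · [3]) = [e^(3t)].

After assembling e^{tJ} and conjugating by P, we get:

e^{tB} =
  [exp(3*t), 0, 0]
  [t*exp(3*t), exp(3*t), 2*t*exp(3*t)]
  [0, 0, exp(3*t)]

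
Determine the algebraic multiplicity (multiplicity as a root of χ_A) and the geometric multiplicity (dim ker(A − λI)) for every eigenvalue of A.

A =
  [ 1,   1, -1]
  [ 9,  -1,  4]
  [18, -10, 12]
λ = 4: alg = 3, geom = 1

Step 1 — factor the characteristic polynomial to read off the algebraic multiplicities:
  χ_A(x) = (x - 4)^3

Step 2 — compute geometric multiplicities via the rank-nullity identity g(λ) = n − rank(A − λI):
  rank(A − (4)·I) = 2, so dim ker(A − (4)·I) = n − 2 = 1

Summary:
  λ = 4: algebraic multiplicity = 3, geometric multiplicity = 1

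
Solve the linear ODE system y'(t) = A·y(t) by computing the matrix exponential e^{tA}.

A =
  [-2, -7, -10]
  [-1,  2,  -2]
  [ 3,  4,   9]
e^{tA} =
  [t^2*exp(3*t) - 5*t*exp(3*t) + exp(3*t), t^2*exp(3*t) - 7*t*exp(3*t), 2*t^2*exp(3*t) - 10*t*exp(3*t)]
  [-t*exp(3*t), -t*exp(3*t) + exp(3*t), -2*t*exp(3*t)]
  [-t^2*exp(3*t)/2 + 3*t*exp(3*t), -t^2*exp(3*t)/2 + 4*t*exp(3*t), -t^2*exp(3*t) + 6*t*exp(3*t) + exp(3*t)]

Strategy: write A = P · J · P⁻¹ where J is a Jordan canonical form, so e^{tA} = P · e^{tJ} · P⁻¹, and e^{tJ} can be computed block-by-block.

A has Jordan form
J =
  [3, 1, 0]
  [0, 3, 1]
  [0, 0, 3]
(up to reordering of blocks).

Per-block formulas:
  For a 3×3 Jordan block J_3(3): exp(t · J_3(3)) = e^(3t)·(I + t·N + (t^2/2)·N^2), where N is the 3×3 nilpotent shift.

After assembling e^{tJ} and conjugating by P, we get:

e^{tA} =
  [t^2*exp(3*t) - 5*t*exp(3*t) + exp(3*t), t^2*exp(3*t) - 7*t*exp(3*t), 2*t^2*exp(3*t) - 10*t*exp(3*t)]
  [-t*exp(3*t), -t*exp(3*t) + exp(3*t), -2*t*exp(3*t)]
  [-t^2*exp(3*t)/2 + 3*t*exp(3*t), -t^2*exp(3*t)/2 + 4*t*exp(3*t), -t^2*exp(3*t) + 6*t*exp(3*t) + exp(3*t)]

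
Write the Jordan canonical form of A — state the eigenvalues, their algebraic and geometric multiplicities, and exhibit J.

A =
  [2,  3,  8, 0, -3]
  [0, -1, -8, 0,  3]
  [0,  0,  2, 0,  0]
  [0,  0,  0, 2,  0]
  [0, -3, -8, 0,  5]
J_2(2) ⊕ J_1(2) ⊕ J_1(2) ⊕ J_1(2)

The characteristic polynomial is
  det(x·I − A) = x^5 - 10*x^4 + 40*x^3 - 80*x^2 + 80*x - 32 = (x - 2)^5

Eigenvalues and multiplicities (the geometric multiplicity of λ is n − rank(A − λI), which equals the number of Jordan blocks for λ):
  λ = 2: algebraic multiplicity = 5, geometric multiplicity = 4

Determining the block sizes for each eigenvalue:
  λ = 2: 4 blocks summing to 5 forces exactly one block of size 2 and the rest size 1 → block sizes [2, 1, 1, 1]

Assembling the blocks gives a Jordan form
J =
  [2, 1, 0, 0, 0]
  [0, 2, 0, 0, 0]
  [0, 0, 2, 0, 0]
  [0, 0, 0, 2, 0]
  [0, 0, 0, 0, 2]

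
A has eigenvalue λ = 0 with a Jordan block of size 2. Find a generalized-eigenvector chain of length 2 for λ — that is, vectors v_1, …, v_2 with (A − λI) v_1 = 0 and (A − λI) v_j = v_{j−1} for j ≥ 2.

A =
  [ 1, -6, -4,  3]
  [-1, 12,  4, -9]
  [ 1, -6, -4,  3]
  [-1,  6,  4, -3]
A Jordan chain for λ = 0 of length 2:
v_1 = (1, -1, 1, -1)ᵀ
v_2 = (1, 0, 0, 0)ᵀ

Let N = A − (0)·I. We want v_2 with N^2 v_2 = 0 but N^1 v_2 ≠ 0; then v_{j-1} := N · v_j for j = 2, …, 2.

Pick v_2 = (1, 0, 0, 0)ᵀ.
Then v_1 = N · v_2 = (1, -1, 1, -1)ᵀ.

Sanity check: (A − (0)·I) v_1 = (0, 0, 0, 0)ᵀ = 0. ✓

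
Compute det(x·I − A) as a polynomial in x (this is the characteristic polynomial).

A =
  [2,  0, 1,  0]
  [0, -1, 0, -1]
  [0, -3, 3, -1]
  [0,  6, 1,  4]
x^4 - 8*x^3 + 24*x^2 - 32*x + 16

Expanding det(x·I − A) (e.g. by cofactor expansion or by noting that A is similar to its Jordan form J, which has the same characteristic polynomial as A) gives
  χ_A(x) = x^4 - 8*x^3 + 24*x^2 - 32*x + 16
which factors as (x - 2)^4. The eigenvalues (with algebraic multiplicities) are λ = 2 with multiplicity 4.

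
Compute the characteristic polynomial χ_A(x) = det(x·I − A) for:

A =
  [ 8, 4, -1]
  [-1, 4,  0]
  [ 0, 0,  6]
x^3 - 18*x^2 + 108*x - 216

Expanding det(x·I − A) (e.g. by cofactor expansion or by noting that A is similar to its Jordan form J, which has the same characteristic polynomial as A) gives
  χ_A(x) = x^3 - 18*x^2 + 108*x - 216
which factors as (x - 6)^3. The eigenvalues (with algebraic multiplicities) are λ = 6 with multiplicity 3.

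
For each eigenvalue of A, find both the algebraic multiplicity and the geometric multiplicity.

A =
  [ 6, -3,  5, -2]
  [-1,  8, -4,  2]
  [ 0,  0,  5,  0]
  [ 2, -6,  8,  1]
λ = 5: alg = 4, geom = 2

Step 1 — factor the characteristic polynomial to read off the algebraic multiplicities:
  χ_A(x) = (x - 5)^4

Step 2 — compute geometric multiplicities via the rank-nullity identity g(λ) = n − rank(A − λI):
  rank(A − (5)·I) = 2, so dim ker(A − (5)·I) = n − 2 = 2

Summary:
  λ = 5: algebraic multiplicity = 4, geometric multiplicity = 2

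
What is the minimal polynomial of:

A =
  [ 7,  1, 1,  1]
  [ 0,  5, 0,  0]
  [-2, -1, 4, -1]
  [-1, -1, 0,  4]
x^3 - 15*x^2 + 75*x - 125

The characteristic polynomial is χ_A(x) = (x - 5)^4, so the eigenvalues are known. The minimal polynomial is
  m_A(x) = Π_λ (x − λ)^{k_λ}
where k_λ is the size of the *largest* Jordan block for λ (equivalently, the smallest k with (A − λI)^k v = 0 for every generalised eigenvector v of λ).

  λ = 5: largest Jordan block has size 3, contributing (x − 5)^3

So m_A(x) = (x - 5)^3 = x^3 - 15*x^2 + 75*x - 125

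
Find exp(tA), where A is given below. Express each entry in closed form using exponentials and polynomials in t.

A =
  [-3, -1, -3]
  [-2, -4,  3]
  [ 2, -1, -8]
e^{tA} =
  [2*t*exp(-5*t) + exp(-5*t), -t*exp(-5*t), -3*t*exp(-5*t)]
  [-2*t*exp(-5*t), t*exp(-5*t) + exp(-5*t), 3*t*exp(-5*t)]
  [2*t*exp(-5*t), -t*exp(-5*t), -3*t*exp(-5*t) + exp(-5*t)]

Strategy: write A = P · J · P⁻¹ where J is a Jordan canonical form, so e^{tA} = P · e^{tJ} · P⁻¹, and e^{tJ} can be computed block-by-block.

A has Jordan form
J =
  [-5,  1,  0]
  [ 0, -5,  0]
  [ 0,  0, -5]
(up to reordering of blocks).

Per-block formulas:
  For a 1×1 block at λ = -5: exp(t · [-5]) = [e^(-5t)].
  For a 2×2 Jordan block J_2(-5): exp(t · J_2(-5)) = e^(-5t)·(I + t·N), where N is the 2×2 nilpotent shift.

After assembling e^{tJ} and conjugating by P, we get:

e^{tA} =
  [2*t*exp(-5*t) + exp(-5*t), -t*exp(-5*t), -3*t*exp(-5*t)]
  [-2*t*exp(-5*t), t*exp(-5*t) + exp(-5*t), 3*t*exp(-5*t)]
  [2*t*exp(-5*t), -t*exp(-5*t), -3*t*exp(-5*t) + exp(-5*t)]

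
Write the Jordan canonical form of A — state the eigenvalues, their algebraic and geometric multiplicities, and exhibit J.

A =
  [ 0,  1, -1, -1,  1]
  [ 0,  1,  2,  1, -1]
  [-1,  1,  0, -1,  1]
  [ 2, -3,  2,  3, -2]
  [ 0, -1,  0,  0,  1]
J_3(1) ⊕ J_2(1)

The characteristic polynomial is
  det(x·I − A) = x^5 - 5*x^4 + 10*x^3 - 10*x^2 + 5*x - 1 = (x - 1)^5

Eigenvalues and multiplicities (the geometric multiplicity of λ is n − rank(A − λI), which equals the number of Jordan blocks for λ):
  λ = 1: algebraic multiplicity = 5, geometric multiplicity = 2

Determining the block sizes for each eigenvalue:
  λ = 1: with am = 5 and gm = 2, the partition is not yet determined (e.g. several partitions of 5 into 2 parts exist). Let N = A − (1)·I. Computing rank(N^1) = 3, rank(N^2) = 1, rank(N^3) = 0; the number of blocks of size ≥ j is rank(N^{j−1}) − rank(N^j), giving [2, 2, 1]. So we have 1 block(s) of size 3, 1 block(s) of size 2 → block sizes [3, 2]

Assembling the blocks gives a Jordan form
J =
  [1, 1, 0, 0, 0]
  [0, 1, 1, 0, 0]
  [0, 0, 1, 0, 0]
  [0, 0, 0, 1, 1]
  [0, 0, 0, 0, 1]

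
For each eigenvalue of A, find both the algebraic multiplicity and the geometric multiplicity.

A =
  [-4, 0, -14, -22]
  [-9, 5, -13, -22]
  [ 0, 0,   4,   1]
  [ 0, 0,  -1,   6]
λ = -4: alg = 1, geom = 1; λ = 5: alg = 3, geom = 1

Step 1 — factor the characteristic polynomial to read off the algebraic multiplicities:
  χ_A(x) = (x - 5)^3*(x + 4)

Step 2 — compute geometric multiplicities via the rank-nullity identity g(λ) = n − rank(A − λI):
  rank(A − (-4)·I) = 3, so dim ker(A − (-4)·I) = n − 3 = 1
  rank(A − (5)·I) = 3, so dim ker(A − (5)·I) = n − 3 = 1

Summary:
  λ = -4: algebraic multiplicity = 1, geometric multiplicity = 1
  λ = 5: algebraic multiplicity = 3, geometric multiplicity = 1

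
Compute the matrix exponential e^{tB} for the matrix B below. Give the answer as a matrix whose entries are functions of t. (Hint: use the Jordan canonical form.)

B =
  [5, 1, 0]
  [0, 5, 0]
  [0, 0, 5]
e^{tB} =
  [exp(5*t), t*exp(5*t), 0]
  [0, exp(5*t), 0]
  [0, 0, exp(5*t)]

Strategy: write B = P · J · P⁻¹ where J is a Jordan canonical form, so e^{tB} = P · e^{tJ} · P⁻¹, and e^{tJ} can be computed block-by-block.

B has Jordan form
J =
  [5, 1, 0]
  [0, 5, 0]
  [0, 0, 5]
(up to reordering of blocks).

Per-block formulas:
  For a 2×2 Jordan block J_2(5): exp(t · J_2(5)) = e^(5t)·(I + t·N), where N is the 2×2 nilpotent shift.
  For a 1×1 block at λ = 5: exp(t · [5]) = [e^(5t)].

After assembling e^{tJ} and conjugating by P, we get:

e^{tB} =
  [exp(5*t), t*exp(5*t), 0]
  [0, exp(5*t), 0]
  [0, 0, exp(5*t)]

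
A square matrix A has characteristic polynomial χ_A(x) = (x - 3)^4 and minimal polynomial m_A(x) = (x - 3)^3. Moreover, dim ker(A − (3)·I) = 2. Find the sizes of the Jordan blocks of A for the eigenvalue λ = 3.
Block sizes for λ = 3: [3, 1]

Step 1 — from the characteristic polynomial, algebraic multiplicity of λ = 3 is 4. From dim ker(A − (3)·I) = 2, there are exactly 2 Jordan blocks for λ = 3.
Step 2 — from the minimal polynomial, the factor (x − 3)^3 tells us the largest block for λ = 3 has size 3.
Step 3 — with total size 4, 2 blocks, and largest block 3, the block sizes (in nonincreasing order) are [3, 1].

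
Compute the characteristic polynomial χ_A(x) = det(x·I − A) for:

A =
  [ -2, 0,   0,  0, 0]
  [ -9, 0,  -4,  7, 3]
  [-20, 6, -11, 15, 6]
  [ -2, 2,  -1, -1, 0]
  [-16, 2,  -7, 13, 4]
x^5 + 10*x^4 + 40*x^3 + 80*x^2 + 80*x + 32

Expanding det(x·I − A) (e.g. by cofactor expansion or by noting that A is similar to its Jordan form J, which has the same characteristic polynomial as A) gives
  χ_A(x) = x^5 + 10*x^4 + 40*x^3 + 80*x^2 + 80*x + 32
which factors as (x + 2)^5. The eigenvalues (with algebraic multiplicities) are λ = -2 with multiplicity 5.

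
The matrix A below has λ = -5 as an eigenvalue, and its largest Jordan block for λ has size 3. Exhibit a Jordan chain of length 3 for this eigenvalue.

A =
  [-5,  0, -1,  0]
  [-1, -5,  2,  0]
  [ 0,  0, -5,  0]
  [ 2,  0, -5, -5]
A Jordan chain for λ = -5 of length 3:
v_1 = (0, 1, 0, -2)ᵀ
v_2 = (-1, 2, 0, -5)ᵀ
v_3 = (0, 0, 1, 0)ᵀ

Let N = A − (-5)·I. We want v_3 with N^3 v_3 = 0 but N^2 v_3 ≠ 0; then v_{j-1} := N · v_j for j = 3, …, 2.

Pick v_3 = (0, 0, 1, 0)ᵀ.
Then v_2 = N · v_3 = (-1, 2, 0, -5)ᵀ.
Then v_1 = N · v_2 = (0, 1, 0, -2)ᵀ.

Sanity check: (A − (-5)·I) v_1 = (0, 0, 0, 0)ᵀ = 0. ✓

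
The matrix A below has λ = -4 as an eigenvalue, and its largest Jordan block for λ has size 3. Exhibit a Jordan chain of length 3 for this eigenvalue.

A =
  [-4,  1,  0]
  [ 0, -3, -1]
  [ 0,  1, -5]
A Jordan chain for λ = -4 of length 3:
v_1 = (1, 0, 0)ᵀ
v_2 = (1, 1, 1)ᵀ
v_3 = (0, 1, 0)ᵀ

Let N = A − (-4)·I. We want v_3 with N^3 v_3 = 0 but N^2 v_3 ≠ 0; then v_{j-1} := N · v_j for j = 3, …, 2.

Pick v_3 = (0, 1, 0)ᵀ.
Then v_2 = N · v_3 = (1, 1, 1)ᵀ.
Then v_1 = N · v_2 = (1, 0, 0)ᵀ.

Sanity check: (A − (-4)·I) v_1 = (0, 0, 0)ᵀ = 0. ✓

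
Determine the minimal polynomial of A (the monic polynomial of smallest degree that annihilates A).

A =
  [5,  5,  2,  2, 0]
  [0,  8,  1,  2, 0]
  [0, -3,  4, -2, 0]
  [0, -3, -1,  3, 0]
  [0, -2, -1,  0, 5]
x^3 - 15*x^2 + 75*x - 125

The characteristic polynomial is χ_A(x) = (x - 5)^5, so the eigenvalues are known. The minimal polynomial is
  m_A(x) = Π_λ (x − λ)^{k_λ}
where k_λ is the size of the *largest* Jordan block for λ (equivalently, the smallest k with (A − λI)^k v = 0 for every generalised eigenvector v of λ).

  λ = 5: largest Jordan block has size 3, contributing (x − 5)^3

So m_A(x) = (x - 5)^3 = x^3 - 15*x^2 + 75*x - 125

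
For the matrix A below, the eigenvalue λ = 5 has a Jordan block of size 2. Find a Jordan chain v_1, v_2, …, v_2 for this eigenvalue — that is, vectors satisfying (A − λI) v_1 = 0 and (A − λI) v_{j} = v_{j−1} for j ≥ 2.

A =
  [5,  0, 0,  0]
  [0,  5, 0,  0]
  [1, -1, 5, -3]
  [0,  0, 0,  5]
A Jordan chain for λ = 5 of length 2:
v_1 = (0, 0, 1, 0)ᵀ
v_2 = (1, 0, 0, 0)ᵀ

Let N = A − (5)·I. We want v_2 with N^2 v_2 = 0 but N^1 v_2 ≠ 0; then v_{j-1} := N · v_j for j = 2, …, 2.

Pick v_2 = (1, 0, 0, 0)ᵀ.
Then v_1 = N · v_2 = (0, 0, 1, 0)ᵀ.

Sanity check: (A − (5)·I) v_1 = (0, 0, 0, 0)ᵀ = 0. ✓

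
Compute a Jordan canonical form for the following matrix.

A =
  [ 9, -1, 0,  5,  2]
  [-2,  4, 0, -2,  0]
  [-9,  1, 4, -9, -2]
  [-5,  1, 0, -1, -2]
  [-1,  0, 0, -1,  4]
J_2(4) ⊕ J_2(4) ⊕ J_1(4)

The characteristic polynomial is
  det(x·I − A) = x^5 - 20*x^4 + 160*x^3 - 640*x^2 + 1280*x - 1024 = (x - 4)^5

Eigenvalues and multiplicities (the geometric multiplicity of λ is n − rank(A − λI), which equals the number of Jordan blocks for λ):
  λ = 4: algebraic multiplicity = 5, geometric multiplicity = 3

Determining the block sizes for each eigenvalue:
  λ = 4: with am = 5 and gm = 3, the partition is not yet determined (e.g. several partitions of 5 into 3 parts exist). Let N = A − (4)·I. Computing rank(N^1) = 2, rank(N^2) = 0; the number of blocks of size ≥ j is rank(N^{j−1}) − rank(N^j), giving [3, 2]. So we have 2 block(s) of size 2, 1 block(s) of size 1 → block sizes [2, 2, 1]

Assembling the blocks gives a Jordan form
J =
  [4, 1, 0, 0, 0]
  [0, 4, 0, 0, 0]
  [0, 0, 4, 1, 0]
  [0, 0, 0, 4, 0]
  [0, 0, 0, 0, 4]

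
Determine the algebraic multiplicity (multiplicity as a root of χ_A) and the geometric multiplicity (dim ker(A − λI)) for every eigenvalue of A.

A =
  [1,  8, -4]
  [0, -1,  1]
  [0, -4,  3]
λ = 1: alg = 3, geom = 2

Step 1 — factor the characteristic polynomial to read off the algebraic multiplicities:
  χ_A(x) = (x - 1)^3

Step 2 — compute geometric multiplicities via the rank-nullity identity g(λ) = n − rank(A − λI):
  rank(A − (1)·I) = 1, so dim ker(A − (1)·I) = n − 1 = 2

Summary:
  λ = 1: algebraic multiplicity = 3, geometric multiplicity = 2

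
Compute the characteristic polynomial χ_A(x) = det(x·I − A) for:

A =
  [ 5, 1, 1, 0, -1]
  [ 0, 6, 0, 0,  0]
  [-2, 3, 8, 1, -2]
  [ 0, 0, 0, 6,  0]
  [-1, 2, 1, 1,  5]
x^5 - 30*x^4 + 360*x^3 - 2160*x^2 + 6480*x - 7776

Expanding det(x·I − A) (e.g. by cofactor expansion or by noting that A is similar to its Jordan form J, which has the same characteristic polynomial as A) gives
  χ_A(x) = x^5 - 30*x^4 + 360*x^3 - 2160*x^2 + 6480*x - 7776
which factors as (x - 6)^5. The eigenvalues (with algebraic multiplicities) are λ = 6 with multiplicity 5.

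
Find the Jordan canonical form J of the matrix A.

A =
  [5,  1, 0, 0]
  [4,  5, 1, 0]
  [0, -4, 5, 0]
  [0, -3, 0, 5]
J_3(5) ⊕ J_1(5)

The characteristic polynomial is
  det(x·I − A) = x^4 - 20*x^3 + 150*x^2 - 500*x + 625 = (x - 5)^4

Eigenvalues and multiplicities (the geometric multiplicity of λ is n − rank(A − λI), which equals the number of Jordan blocks for λ):
  λ = 5: algebraic multiplicity = 4, geometric multiplicity = 2

Determining the block sizes for each eigenvalue:
  λ = 5: with am = 4 and gm = 2, the partition is not yet determined (e.g. several partitions of 4 into 2 parts exist). Let N = A − (5)·I. Computing rank(N^1) = 2, rank(N^2) = 1, rank(N^3) = 0; the number of blocks of size ≥ j is rank(N^{j−1}) − rank(N^j), giving [2, 1, 1]. So we have 1 block(s) of size 3, 1 block(s) of size 1 → block sizes [3, 1]

Assembling the blocks gives a Jordan form
J =
  [5, 1, 0, 0]
  [0, 5, 1, 0]
  [0, 0, 5, 0]
  [0, 0, 0, 5]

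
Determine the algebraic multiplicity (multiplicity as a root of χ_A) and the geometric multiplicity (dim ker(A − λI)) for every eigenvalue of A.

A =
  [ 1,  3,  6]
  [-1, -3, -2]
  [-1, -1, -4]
λ = -2: alg = 3, geom = 2

Step 1 — factor the characteristic polynomial to read off the algebraic multiplicities:
  χ_A(x) = (x + 2)^3

Step 2 — compute geometric multiplicities via the rank-nullity identity g(λ) = n − rank(A − λI):
  rank(A − (-2)·I) = 1, so dim ker(A − (-2)·I) = n − 1 = 2

Summary:
  λ = -2: algebraic multiplicity = 3, geometric multiplicity = 2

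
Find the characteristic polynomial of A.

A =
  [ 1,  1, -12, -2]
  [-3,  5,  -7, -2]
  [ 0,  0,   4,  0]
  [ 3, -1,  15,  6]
x^4 - 16*x^3 + 96*x^2 - 256*x + 256

Expanding det(x·I − A) (e.g. by cofactor expansion or by noting that A is similar to its Jordan form J, which has the same characteristic polynomial as A) gives
  χ_A(x) = x^4 - 16*x^3 + 96*x^2 - 256*x + 256
which factors as (x - 4)^4. The eigenvalues (with algebraic multiplicities) are λ = 4 with multiplicity 4.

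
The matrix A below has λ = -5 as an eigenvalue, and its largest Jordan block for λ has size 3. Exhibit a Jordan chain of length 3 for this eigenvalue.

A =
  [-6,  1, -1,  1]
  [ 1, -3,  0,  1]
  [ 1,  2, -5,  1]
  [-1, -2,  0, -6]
A Jordan chain for λ = -5 of length 3:
v_1 = (-3, 3, 3, -3)ᵀ
v_2 = (1, 2, 2, -2)ᵀ
v_3 = (0, 1, 0, 0)ᵀ

Let N = A − (-5)·I. We want v_3 with N^3 v_3 = 0 but N^2 v_3 ≠ 0; then v_{j-1} := N · v_j for j = 3, …, 2.

Pick v_3 = (0, 1, 0, 0)ᵀ.
Then v_2 = N · v_3 = (1, 2, 2, -2)ᵀ.
Then v_1 = N · v_2 = (-3, 3, 3, -3)ᵀ.

Sanity check: (A − (-5)·I) v_1 = (0, 0, 0, 0)ᵀ = 0. ✓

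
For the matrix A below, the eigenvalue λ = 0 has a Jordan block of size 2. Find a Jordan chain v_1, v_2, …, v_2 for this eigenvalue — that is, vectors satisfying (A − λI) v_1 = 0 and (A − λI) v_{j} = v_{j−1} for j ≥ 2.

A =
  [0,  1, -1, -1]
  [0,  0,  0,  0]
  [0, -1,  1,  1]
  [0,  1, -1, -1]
A Jordan chain for λ = 0 of length 2:
v_1 = (1, 0, -1, 1)ᵀ
v_2 = (0, 1, 0, 0)ᵀ

Let N = A − (0)·I. We want v_2 with N^2 v_2 = 0 but N^1 v_2 ≠ 0; then v_{j-1} := N · v_j for j = 2, …, 2.

Pick v_2 = (0, 1, 0, 0)ᵀ.
Then v_1 = N · v_2 = (1, 0, -1, 1)ᵀ.

Sanity check: (A − (0)·I) v_1 = (0, 0, 0, 0)ᵀ = 0. ✓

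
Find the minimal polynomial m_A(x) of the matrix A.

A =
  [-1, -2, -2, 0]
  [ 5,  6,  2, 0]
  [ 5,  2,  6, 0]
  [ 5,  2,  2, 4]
x^2 - 7*x + 12

The characteristic polynomial is χ_A(x) = (x - 4)^3*(x - 3), so the eigenvalues are known. The minimal polynomial is
  m_A(x) = Π_λ (x − λ)^{k_λ}
where k_λ is the size of the *largest* Jordan block for λ (equivalently, the smallest k with (A − λI)^k v = 0 for every generalised eigenvector v of λ).

  λ = 3: largest Jordan block has size 1, contributing (x − 3)
  λ = 4: largest Jordan block has size 1, contributing (x − 4)

So m_A(x) = (x - 4)*(x - 3) = x^2 - 7*x + 12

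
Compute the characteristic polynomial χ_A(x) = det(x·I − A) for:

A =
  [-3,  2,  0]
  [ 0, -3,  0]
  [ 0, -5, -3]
x^3 + 9*x^2 + 27*x + 27

Expanding det(x·I − A) (e.g. by cofactor expansion or by noting that A is similar to its Jordan form J, which has the same characteristic polynomial as A) gives
  χ_A(x) = x^3 + 9*x^2 + 27*x + 27
which factors as (x + 3)^3. The eigenvalues (with algebraic multiplicities) are λ = -3 with multiplicity 3.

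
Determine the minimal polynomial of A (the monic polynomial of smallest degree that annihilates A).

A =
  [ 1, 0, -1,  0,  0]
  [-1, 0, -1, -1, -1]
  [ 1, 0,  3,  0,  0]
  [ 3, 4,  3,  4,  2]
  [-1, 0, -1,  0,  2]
x^2 - 4*x + 4

The characteristic polynomial is χ_A(x) = (x - 2)^5, so the eigenvalues are known. The minimal polynomial is
  m_A(x) = Π_λ (x − λ)^{k_λ}
where k_λ is the size of the *largest* Jordan block for λ (equivalently, the smallest k with (A − λI)^k v = 0 for every generalised eigenvector v of λ).

  λ = 2: largest Jordan block has size 2, contributing (x − 2)^2

So m_A(x) = (x - 2)^2 = x^2 - 4*x + 4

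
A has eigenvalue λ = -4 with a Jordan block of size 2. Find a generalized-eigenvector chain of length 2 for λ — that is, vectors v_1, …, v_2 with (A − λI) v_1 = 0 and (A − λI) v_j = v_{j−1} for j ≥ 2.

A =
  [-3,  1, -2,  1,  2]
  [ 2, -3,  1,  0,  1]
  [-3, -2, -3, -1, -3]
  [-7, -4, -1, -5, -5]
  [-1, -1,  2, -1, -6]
A Jordan chain for λ = -4 of length 2:
v_1 = (1, 2, -3, -7, -1)ᵀ
v_2 = (1, 0, 0, 0, 0)ᵀ

Let N = A − (-4)·I. We want v_2 with N^2 v_2 = 0 but N^1 v_2 ≠ 0; then v_{j-1} := N · v_j for j = 2, …, 2.

Pick v_2 = (1, 0, 0, 0, 0)ᵀ.
Then v_1 = N · v_2 = (1, 2, -3, -7, -1)ᵀ.

Sanity check: (A − (-4)·I) v_1 = (0, 0, 0, 0, 0)ᵀ = 0. ✓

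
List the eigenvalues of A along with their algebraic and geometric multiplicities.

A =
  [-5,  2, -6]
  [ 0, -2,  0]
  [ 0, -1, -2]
λ = -5: alg = 1, geom = 1; λ = -2: alg = 2, geom = 1

Step 1 — factor the characteristic polynomial to read off the algebraic multiplicities:
  χ_A(x) = (x + 2)^2*(x + 5)

Step 2 — compute geometric multiplicities via the rank-nullity identity g(λ) = n − rank(A − λI):
  rank(A − (-5)·I) = 2, so dim ker(A − (-5)·I) = n − 2 = 1
  rank(A − (-2)·I) = 2, so dim ker(A − (-2)·I) = n − 2 = 1

Summary:
  λ = -5: algebraic multiplicity = 1, geometric multiplicity = 1
  λ = -2: algebraic multiplicity = 2, geometric multiplicity = 1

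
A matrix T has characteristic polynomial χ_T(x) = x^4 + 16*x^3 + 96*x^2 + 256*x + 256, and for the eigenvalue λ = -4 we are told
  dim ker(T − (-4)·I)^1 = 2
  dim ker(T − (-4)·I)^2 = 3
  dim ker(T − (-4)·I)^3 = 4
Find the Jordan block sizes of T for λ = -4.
Block sizes for λ = -4: [3, 1]

From the dimensions of kernels of powers, the number of Jordan blocks of size at least j is d_j − d_{j−1} where d_j = dim ker(N^j) (with d_0 = 0). Computing the differences gives [2, 1, 1].
The number of blocks of size exactly k is (#blocks of size ≥ k) − (#blocks of size ≥ k + 1), so the partition is: 1 block(s) of size 1, 1 block(s) of size 3.
In nonincreasing order the block sizes are [3, 1].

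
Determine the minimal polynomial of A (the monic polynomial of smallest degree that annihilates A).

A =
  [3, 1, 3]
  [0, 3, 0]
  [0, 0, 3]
x^2 - 6*x + 9

The characteristic polynomial is χ_A(x) = (x - 3)^3, so the eigenvalues are known. The minimal polynomial is
  m_A(x) = Π_λ (x − λ)^{k_λ}
where k_λ is the size of the *largest* Jordan block for λ (equivalently, the smallest k with (A − λI)^k v = 0 for every generalised eigenvector v of λ).

  λ = 3: largest Jordan block has size 2, contributing (x − 3)^2

So m_A(x) = (x - 3)^2 = x^2 - 6*x + 9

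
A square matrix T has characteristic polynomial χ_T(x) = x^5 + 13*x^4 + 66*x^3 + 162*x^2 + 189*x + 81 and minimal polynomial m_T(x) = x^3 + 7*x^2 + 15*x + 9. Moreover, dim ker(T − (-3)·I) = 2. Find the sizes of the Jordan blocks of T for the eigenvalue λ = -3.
Block sizes for λ = -3: [2, 2]

Step 1 — from the characteristic polynomial, algebraic multiplicity of λ = -3 is 4. From dim ker(T − (-3)·I) = 2, there are exactly 2 Jordan blocks for λ = -3.
Step 2 — from the minimal polynomial, the factor (x + 3)^2 tells us the largest block for λ = -3 has size 2.
Step 3 — with total size 4, 2 blocks, and largest block 2, the block sizes (in nonincreasing order) are [2, 2].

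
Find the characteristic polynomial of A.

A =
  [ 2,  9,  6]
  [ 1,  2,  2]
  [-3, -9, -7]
x^3 + 3*x^2 + 3*x + 1

Expanding det(x·I − A) (e.g. by cofactor expansion or by noting that A is similar to its Jordan form J, which has the same characteristic polynomial as A) gives
  χ_A(x) = x^3 + 3*x^2 + 3*x + 1
which factors as (x + 1)^3. The eigenvalues (with algebraic multiplicities) are λ = -1 with multiplicity 3.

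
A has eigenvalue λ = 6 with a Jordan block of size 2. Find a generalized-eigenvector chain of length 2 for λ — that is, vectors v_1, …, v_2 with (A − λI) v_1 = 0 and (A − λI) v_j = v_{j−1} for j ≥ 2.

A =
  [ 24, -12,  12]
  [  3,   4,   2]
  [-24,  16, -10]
A Jordan chain for λ = 6 of length 2:
v_1 = (18, 3, -24)ᵀ
v_2 = (1, 0, 0)ᵀ

Let N = A − (6)·I. We want v_2 with N^2 v_2 = 0 but N^1 v_2 ≠ 0; then v_{j-1} := N · v_j for j = 2, …, 2.

Pick v_2 = (1, 0, 0)ᵀ.
Then v_1 = N · v_2 = (18, 3, -24)ᵀ.

Sanity check: (A − (6)·I) v_1 = (0, 0, 0)ᵀ = 0. ✓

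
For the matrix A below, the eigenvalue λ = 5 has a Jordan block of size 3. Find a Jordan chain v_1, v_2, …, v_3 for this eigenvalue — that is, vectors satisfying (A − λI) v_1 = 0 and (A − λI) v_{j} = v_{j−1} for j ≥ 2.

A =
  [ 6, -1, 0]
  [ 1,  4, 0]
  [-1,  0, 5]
A Jordan chain for λ = 5 of length 3:
v_1 = (0, 0, -1)ᵀ
v_2 = (1, 1, -1)ᵀ
v_3 = (1, 0, 0)ᵀ

Let N = A − (5)·I. We want v_3 with N^3 v_3 = 0 but N^2 v_3 ≠ 0; then v_{j-1} := N · v_j for j = 3, …, 2.

Pick v_3 = (1, 0, 0)ᵀ.
Then v_2 = N · v_3 = (1, 1, -1)ᵀ.
Then v_1 = N · v_2 = (0, 0, -1)ᵀ.

Sanity check: (A − (5)·I) v_1 = (0, 0, 0)ᵀ = 0. ✓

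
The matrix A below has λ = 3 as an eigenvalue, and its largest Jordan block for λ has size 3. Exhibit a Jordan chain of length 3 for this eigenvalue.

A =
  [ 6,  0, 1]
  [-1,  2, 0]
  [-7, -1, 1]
A Jordan chain for λ = 3 of length 3:
v_1 = (2, -2, -6)ᵀ
v_2 = (3, -1, -7)ᵀ
v_3 = (1, 0, 0)ᵀ

Let N = A − (3)·I. We want v_3 with N^3 v_3 = 0 but N^2 v_3 ≠ 0; then v_{j-1} := N · v_j for j = 3, …, 2.

Pick v_3 = (1, 0, 0)ᵀ.
Then v_2 = N · v_3 = (3, -1, -7)ᵀ.
Then v_1 = N · v_2 = (2, -2, -6)ᵀ.

Sanity check: (A − (3)·I) v_1 = (0, 0, 0)ᵀ = 0. ✓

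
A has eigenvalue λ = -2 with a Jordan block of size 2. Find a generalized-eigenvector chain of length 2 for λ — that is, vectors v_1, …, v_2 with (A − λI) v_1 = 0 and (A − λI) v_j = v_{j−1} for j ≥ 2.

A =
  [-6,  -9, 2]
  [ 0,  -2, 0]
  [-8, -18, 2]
A Jordan chain for λ = -2 of length 2:
v_1 = (-4, 0, -8)ᵀ
v_2 = (1, 0, 0)ᵀ

Let N = A − (-2)·I. We want v_2 with N^2 v_2 = 0 but N^1 v_2 ≠ 0; then v_{j-1} := N · v_j for j = 2, …, 2.

Pick v_2 = (1, 0, 0)ᵀ.
Then v_1 = N · v_2 = (-4, 0, -8)ᵀ.

Sanity check: (A − (-2)·I) v_1 = (0, 0, 0)ᵀ = 0. ✓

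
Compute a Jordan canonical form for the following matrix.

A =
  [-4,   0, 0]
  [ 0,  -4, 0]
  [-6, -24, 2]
J_1(-4) ⊕ J_1(-4) ⊕ J_1(2)

The characteristic polynomial is
  det(x·I − A) = x^3 + 6*x^2 - 32 = (x - 2)*(x + 4)^2

Eigenvalues and multiplicities (the geometric multiplicity of λ is n − rank(A − λI), which equals the number of Jordan blocks for λ):
  λ = -4: algebraic multiplicity = 2, geometric multiplicity = 2
  λ = 2: algebraic multiplicity = 1, geometric multiplicity = 1

Determining the block sizes for each eigenvalue:
  λ = -4: gm = am = 2, so every block has size 1 → block sizes [1, 1]
  λ = 2: one block (gm = 1), so the single block has size am = 1 → block sizes [1]

Assembling the blocks gives a Jordan form
J =
  [-4,  0, 0]
  [ 0, -4, 0]
  [ 0,  0, 2]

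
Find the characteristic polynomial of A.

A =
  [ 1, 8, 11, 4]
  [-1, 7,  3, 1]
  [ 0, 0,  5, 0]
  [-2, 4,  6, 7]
x^4 - 20*x^3 + 150*x^2 - 500*x + 625

Expanding det(x·I − A) (e.g. by cofactor expansion or by noting that A is similar to its Jordan form J, which has the same characteristic polynomial as A) gives
  χ_A(x) = x^4 - 20*x^3 + 150*x^2 - 500*x + 625
which factors as (x - 5)^4. The eigenvalues (with algebraic multiplicities) are λ = 5 with multiplicity 4.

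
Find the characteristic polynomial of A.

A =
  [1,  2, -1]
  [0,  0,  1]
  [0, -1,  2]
x^3 - 3*x^2 + 3*x - 1

Expanding det(x·I − A) (e.g. by cofactor expansion or by noting that A is similar to its Jordan form J, which has the same characteristic polynomial as A) gives
  χ_A(x) = x^3 - 3*x^2 + 3*x - 1
which factors as (x - 1)^3. The eigenvalues (with algebraic multiplicities) are λ = 1 with multiplicity 3.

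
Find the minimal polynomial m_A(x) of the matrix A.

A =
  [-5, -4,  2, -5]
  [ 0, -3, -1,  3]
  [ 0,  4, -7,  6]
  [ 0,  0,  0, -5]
x^2 + 10*x + 25

The characteristic polynomial is χ_A(x) = (x + 5)^4, so the eigenvalues are known. The minimal polynomial is
  m_A(x) = Π_λ (x − λ)^{k_λ}
where k_λ is the size of the *largest* Jordan block for λ (equivalently, the smallest k with (A − λI)^k v = 0 for every generalised eigenvector v of λ).

  λ = -5: largest Jordan block has size 2, contributing (x + 5)^2

So m_A(x) = (x + 5)^2 = x^2 + 10*x + 25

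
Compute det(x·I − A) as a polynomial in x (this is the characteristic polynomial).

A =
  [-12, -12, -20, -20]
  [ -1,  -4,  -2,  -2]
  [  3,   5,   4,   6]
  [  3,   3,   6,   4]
x^4 + 8*x^3 + 24*x^2 + 32*x + 16

Expanding det(x·I − A) (e.g. by cofactor expansion or by noting that A is similar to its Jordan form J, which has the same characteristic polynomial as A) gives
  χ_A(x) = x^4 + 8*x^3 + 24*x^2 + 32*x + 16
which factors as (x + 2)^4. The eigenvalues (with algebraic multiplicities) are λ = -2 with multiplicity 4.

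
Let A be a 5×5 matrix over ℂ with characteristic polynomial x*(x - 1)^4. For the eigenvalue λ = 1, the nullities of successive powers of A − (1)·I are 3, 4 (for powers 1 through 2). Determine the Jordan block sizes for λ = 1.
Block sizes for λ = 1: [2, 1, 1]

From the dimensions of kernels of powers, the number of Jordan blocks of size at least j is d_j − d_{j−1} where d_j = dim ker(N^j) (with d_0 = 0). Computing the differences gives [3, 1].
The number of blocks of size exactly k is (#blocks of size ≥ k) − (#blocks of size ≥ k + 1), so the partition is: 2 block(s) of size 1, 1 block(s) of size 2.
In nonincreasing order the block sizes are [2, 1, 1].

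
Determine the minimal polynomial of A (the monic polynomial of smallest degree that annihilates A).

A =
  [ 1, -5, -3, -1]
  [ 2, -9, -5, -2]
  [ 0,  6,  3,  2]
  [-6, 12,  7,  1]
x^2 + 2*x + 1

The characteristic polynomial is χ_A(x) = (x + 1)^4, so the eigenvalues are known. The minimal polynomial is
  m_A(x) = Π_λ (x − λ)^{k_λ}
where k_λ is the size of the *largest* Jordan block for λ (equivalently, the smallest k with (A − λI)^k v = 0 for every generalised eigenvector v of λ).

  λ = -1: largest Jordan block has size 2, contributing (x + 1)^2

So m_A(x) = (x + 1)^2 = x^2 + 2*x + 1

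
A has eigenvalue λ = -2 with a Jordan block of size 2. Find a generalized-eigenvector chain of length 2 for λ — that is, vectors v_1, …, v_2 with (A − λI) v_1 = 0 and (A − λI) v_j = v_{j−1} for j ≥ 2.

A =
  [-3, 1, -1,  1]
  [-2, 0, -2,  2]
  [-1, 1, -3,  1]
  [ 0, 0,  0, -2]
A Jordan chain for λ = -2 of length 2:
v_1 = (-1, -2, -1, 0)ᵀ
v_2 = (1, 0, 0, 0)ᵀ

Let N = A − (-2)·I. We want v_2 with N^2 v_2 = 0 but N^1 v_2 ≠ 0; then v_{j-1} := N · v_j for j = 2, …, 2.

Pick v_2 = (1, 0, 0, 0)ᵀ.
Then v_1 = N · v_2 = (-1, -2, -1, 0)ᵀ.

Sanity check: (A − (-2)·I) v_1 = (0, 0, 0, 0)ᵀ = 0. ✓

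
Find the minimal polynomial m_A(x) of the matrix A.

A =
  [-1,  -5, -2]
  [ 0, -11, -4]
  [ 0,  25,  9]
x^2 + 2*x + 1

The characteristic polynomial is χ_A(x) = (x + 1)^3, so the eigenvalues are known. The minimal polynomial is
  m_A(x) = Π_λ (x − λ)^{k_λ}
where k_λ is the size of the *largest* Jordan block for λ (equivalently, the smallest k with (A − λI)^k v = 0 for every generalised eigenvector v of λ).

  λ = -1: largest Jordan block has size 2, contributing (x + 1)^2

So m_A(x) = (x + 1)^2 = x^2 + 2*x + 1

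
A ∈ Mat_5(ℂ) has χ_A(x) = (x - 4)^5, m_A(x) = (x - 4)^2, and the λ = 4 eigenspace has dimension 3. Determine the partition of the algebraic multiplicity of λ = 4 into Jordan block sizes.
Block sizes for λ = 4: [2, 2, 1]

Step 1 — from the characteristic polynomial, algebraic multiplicity of λ = 4 is 5. From dim ker(A − (4)·I) = 3, there are exactly 3 Jordan blocks for λ = 4.
Step 2 — from the minimal polynomial, the factor (x − 4)^2 tells us the largest block for λ = 4 has size 2.
Step 3 — with total size 5, 3 blocks, and largest block 2, the block sizes (in nonincreasing order) are [2, 2, 1].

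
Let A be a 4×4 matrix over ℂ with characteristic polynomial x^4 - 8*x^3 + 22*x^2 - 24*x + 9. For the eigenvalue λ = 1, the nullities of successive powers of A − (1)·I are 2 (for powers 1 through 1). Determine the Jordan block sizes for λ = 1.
Block sizes for λ = 1: [1, 1]

From the dimensions of kernels of powers, the number of Jordan blocks of size at least j is d_j − d_{j−1} where d_j = dim ker(N^j) (with d_0 = 0). Computing the differences gives [2].
The number of blocks of size exactly k is (#blocks of size ≥ k) − (#blocks of size ≥ k + 1), so the partition is: 2 block(s) of size 1.
In nonincreasing order the block sizes are [1, 1].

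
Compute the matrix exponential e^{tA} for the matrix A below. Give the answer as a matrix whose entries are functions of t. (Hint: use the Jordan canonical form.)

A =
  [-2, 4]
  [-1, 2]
e^{tA} =
  [1 - 2*t, 4*t]
  [-t, 2*t + 1]

Strategy: write A = P · J · P⁻¹ where J is a Jordan canonical form, so e^{tA} = P · e^{tJ} · P⁻¹, and e^{tJ} can be computed block-by-block.

A has Jordan form
J =
  [0, 1]
  [0, 0]
(up to reordering of blocks).

Per-block formulas:
  For a 2×2 Jordan block J_2(0): exp(t · J_2(0)) = e^(0t)·(I + t·N), where N is the 2×2 nilpotent shift.

After assembling e^{tJ} and conjugating by P, we get:

e^{tA} =
  [1 - 2*t, 4*t]
  [-t, 2*t + 1]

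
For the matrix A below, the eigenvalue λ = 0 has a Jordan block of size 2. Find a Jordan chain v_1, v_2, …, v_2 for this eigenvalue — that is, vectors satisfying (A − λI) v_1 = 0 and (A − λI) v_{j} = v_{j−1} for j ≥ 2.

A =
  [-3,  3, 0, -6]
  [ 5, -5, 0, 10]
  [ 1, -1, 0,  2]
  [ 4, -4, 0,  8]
A Jordan chain for λ = 0 of length 2:
v_1 = (-3, 5, 1, 4)ᵀ
v_2 = (1, 0, 0, 0)ᵀ

Let N = A − (0)·I. We want v_2 with N^2 v_2 = 0 but N^1 v_2 ≠ 0; then v_{j-1} := N · v_j for j = 2, …, 2.

Pick v_2 = (1, 0, 0, 0)ᵀ.
Then v_1 = N · v_2 = (-3, 5, 1, 4)ᵀ.

Sanity check: (A − (0)·I) v_1 = (0, 0, 0, 0)ᵀ = 0. ✓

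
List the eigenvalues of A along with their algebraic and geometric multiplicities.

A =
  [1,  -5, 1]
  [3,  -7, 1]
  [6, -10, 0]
λ = -2: alg = 3, geom = 2

Step 1 — factor the characteristic polynomial to read off the algebraic multiplicities:
  χ_A(x) = (x + 2)^3

Step 2 — compute geometric multiplicities via the rank-nullity identity g(λ) = n − rank(A − λI):
  rank(A − (-2)·I) = 1, so dim ker(A − (-2)·I) = n − 1 = 2

Summary:
  λ = -2: algebraic multiplicity = 3, geometric multiplicity = 2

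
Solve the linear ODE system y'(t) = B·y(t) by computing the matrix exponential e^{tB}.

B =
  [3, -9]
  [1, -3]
e^{tB} =
  [3*t + 1, -9*t]
  [t, 1 - 3*t]

Strategy: write B = P · J · P⁻¹ where J is a Jordan canonical form, so e^{tB} = P · e^{tJ} · P⁻¹, and e^{tJ} can be computed block-by-block.

B has Jordan form
J =
  [0, 1]
  [0, 0]
(up to reordering of blocks).

Per-block formulas:
  For a 2×2 Jordan block J_2(0): exp(t · J_2(0)) = e^(0t)·(I + t·N), where N is the 2×2 nilpotent shift.

After assembling e^{tJ} and conjugating by P, we get:

e^{tB} =
  [3*t + 1, -9*t]
  [t, 1 - 3*t]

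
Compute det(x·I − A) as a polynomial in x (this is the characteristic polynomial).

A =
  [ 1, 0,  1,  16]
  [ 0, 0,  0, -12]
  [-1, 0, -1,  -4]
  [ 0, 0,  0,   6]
x^4 - 6*x^3

Expanding det(x·I − A) (e.g. by cofactor expansion or by noting that A is similar to its Jordan form J, which has the same characteristic polynomial as A) gives
  χ_A(x) = x^4 - 6*x^3
which factors as x^3*(x - 6). The eigenvalues (with algebraic multiplicities) are λ = 0 with multiplicity 3, λ = 6 with multiplicity 1.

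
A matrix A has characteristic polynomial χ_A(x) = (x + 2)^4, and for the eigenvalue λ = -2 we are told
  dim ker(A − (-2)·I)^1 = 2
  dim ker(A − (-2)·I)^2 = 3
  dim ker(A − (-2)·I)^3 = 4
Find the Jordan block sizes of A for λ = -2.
Block sizes for λ = -2: [3, 1]

From the dimensions of kernels of powers, the number of Jordan blocks of size at least j is d_j − d_{j−1} where d_j = dim ker(N^j) (with d_0 = 0). Computing the differences gives [2, 1, 1].
The number of blocks of size exactly k is (#blocks of size ≥ k) − (#blocks of size ≥ k + 1), so the partition is: 1 block(s) of size 1, 1 block(s) of size 3.
In nonincreasing order the block sizes are [3, 1].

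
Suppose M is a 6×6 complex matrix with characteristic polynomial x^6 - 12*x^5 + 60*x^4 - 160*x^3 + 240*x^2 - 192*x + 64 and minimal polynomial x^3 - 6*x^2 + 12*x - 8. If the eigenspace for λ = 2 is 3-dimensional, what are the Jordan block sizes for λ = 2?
Block sizes for λ = 2: [3, 2, 1]

Step 1 — from the characteristic polynomial, algebraic multiplicity of λ = 2 is 6. From dim ker(M − (2)·I) = 3, there are exactly 3 Jordan blocks for λ = 2.
Step 2 — from the minimal polynomial, the factor (x − 2)^3 tells us the largest block for λ = 2 has size 3.
Step 3 — with total size 6, 3 blocks, and largest block 3, the block sizes (in nonincreasing order) are [3, 2, 1].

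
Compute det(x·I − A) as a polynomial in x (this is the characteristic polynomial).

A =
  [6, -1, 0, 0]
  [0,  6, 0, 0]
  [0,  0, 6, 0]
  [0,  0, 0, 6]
x^4 - 24*x^3 + 216*x^2 - 864*x + 1296

Expanding det(x·I − A) (e.g. by cofactor expansion or by noting that A is similar to its Jordan form J, which has the same characteristic polynomial as A) gives
  χ_A(x) = x^4 - 24*x^3 + 216*x^2 - 864*x + 1296
which factors as (x - 6)^4. The eigenvalues (with algebraic multiplicities) are λ = 6 with multiplicity 4.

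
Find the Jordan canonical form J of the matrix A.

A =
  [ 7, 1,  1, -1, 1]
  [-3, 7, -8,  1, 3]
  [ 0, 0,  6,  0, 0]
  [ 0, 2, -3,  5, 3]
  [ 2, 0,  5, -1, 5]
J_3(6) ⊕ J_2(6)

The characteristic polynomial is
  det(x·I − A) = x^5 - 30*x^4 + 360*x^3 - 2160*x^2 + 6480*x - 7776 = (x - 6)^5

Eigenvalues and multiplicities (the geometric multiplicity of λ is n − rank(A − λI), which equals the number of Jordan blocks for λ):
  λ = 6: algebraic multiplicity = 5, geometric multiplicity = 2

Determining the block sizes for each eigenvalue:
  λ = 6: with am = 5 and gm = 2, the partition is not yet determined (e.g. several partitions of 5 into 2 parts exist). Let N = A − (6)·I. Computing rank(N^1) = 3, rank(N^2) = 1, rank(N^3) = 0; the number of blocks of size ≥ j is rank(N^{j−1}) − rank(N^j), giving [2, 2, 1]. So we have 1 block(s) of size 3, 1 block(s) of size 2 → block sizes [3, 2]

Assembling the blocks gives a Jordan form
J =
  [6, 1, 0, 0, 0]
  [0, 6, 1, 0, 0]
  [0, 0, 6, 0, 0]
  [0, 0, 0, 6, 1]
  [0, 0, 0, 0, 6]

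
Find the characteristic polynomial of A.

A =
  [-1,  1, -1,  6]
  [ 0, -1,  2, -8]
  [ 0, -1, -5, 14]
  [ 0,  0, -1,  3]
x^4 + 4*x^3 + 6*x^2 + 4*x + 1

Expanding det(x·I − A) (e.g. by cofactor expansion or by noting that A is similar to its Jordan form J, which has the same characteristic polynomial as A) gives
  χ_A(x) = x^4 + 4*x^3 + 6*x^2 + 4*x + 1
which factors as (x + 1)^4. The eigenvalues (with algebraic multiplicities) are λ = -1 with multiplicity 4.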